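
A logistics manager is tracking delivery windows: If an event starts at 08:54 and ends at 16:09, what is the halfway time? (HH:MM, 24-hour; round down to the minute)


Start time: 08:54 = 534 minutes from midnight
End time: 16:09 = 969 minutes from midnight
Sum: 534 + 969 = 1503
Midpoint: 1503 / 2 = 751 minutes
Convert: 751 / 60 = 12 hours, 31 minutes
Result: 12:31

12:31


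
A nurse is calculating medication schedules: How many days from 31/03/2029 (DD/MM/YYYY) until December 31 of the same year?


Start: March 31, 2029
End: December 31, 2029
Days left in March: 0
April: 30
May: 31
June: 30
July: 31
... plus remaining months
Sum of remaining months: 275
Total: 0 + 275 = 275

275


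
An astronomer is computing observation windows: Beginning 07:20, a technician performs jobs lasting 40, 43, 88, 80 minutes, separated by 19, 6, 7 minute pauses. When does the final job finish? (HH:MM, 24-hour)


Start: 07:20 = 440 min from midnight
  after task 1 (40 min): 08:00
  after break (19 min): 08:19
  after task 2 (43 min): 09:02
  after break (6 min): 09:08
  after task 3 (88 min): 10:36
  after break (7 min): 10:43
  after task 4 (80 min): 12:03
Total elapsed: 283 minutes
End time: 12:03

12:03


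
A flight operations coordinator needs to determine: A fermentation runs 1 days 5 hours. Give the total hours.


Days: 1
Extra hours: 5
Hours per day: 24
Days to hours: 1 x 24 = 24
Total: 24 + 5 = 29

29


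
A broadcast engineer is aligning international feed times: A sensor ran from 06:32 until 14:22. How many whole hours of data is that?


Start: 06:32
End: 14:22
Hour difference: 14 - 6 = 8 hours
Minute difference: 22 - 32 = -10 minutes
Total minutes: 470
Complete hours: 470 / 60 = 7 (remainder 50)

7


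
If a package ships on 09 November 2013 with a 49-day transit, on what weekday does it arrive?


Start: 2013-11-09 (Saturday)
Step 1 - find target date: add 49 days
  2013-11-09 + 49 days = 2013-12-28
Step 2 - day of week:
  49 mod 7 = 0
  Saturday + 0 days -> Saturday
Result: Saturday (2013-12-28)

Saturday


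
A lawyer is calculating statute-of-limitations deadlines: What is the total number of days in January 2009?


Month: January
Year: 2009
January is a 31-day month
Total: 31 days

31


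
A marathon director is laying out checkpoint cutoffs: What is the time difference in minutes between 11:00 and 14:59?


Start time: 11:00 = 660 minutes from midnight
End time: 14:59 = 899 minutes from midnight
Difference: 899 - 660 = 239 minutes
That is 3 hours and 59 minutes

239


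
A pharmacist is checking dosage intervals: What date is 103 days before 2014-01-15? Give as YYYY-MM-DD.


Start: 2014-01-15
Subtracting 103 days
Days already passed in January: 15
After going back through January: 88 more days to subtract
December 2013: 31 days, 57 remaining
November 2013: 30 days, 27 remaining
October 2013 has 31 days, need 27
Result: 2013-10-04

2013-10-04


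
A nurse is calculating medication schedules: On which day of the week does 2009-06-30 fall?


Date: 2009-06-30
January 1, 2009 is a Thursday
Day of year: 181
Offset from Jan 1: 180 days
180 mod 7 = 5
Result: Tuesday

Tuesday


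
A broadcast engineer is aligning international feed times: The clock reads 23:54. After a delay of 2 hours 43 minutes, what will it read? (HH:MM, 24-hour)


Start time: 23:54
Adding: 2 hours 43 minutes
Minutes: 54 + 43 = 97
Minute overflow: 97 >= 60, so carry 1 hour, minutes = 37
Hours: 23 + 2 + 1 = 26
Hour wraparound: 26 mod 24 = 2
Result: 02:37

02:37


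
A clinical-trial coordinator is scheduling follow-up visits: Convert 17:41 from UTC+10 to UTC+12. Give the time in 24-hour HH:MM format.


Local time: 17:41 at UTC+10 (offset 10h)
Target zone: UTC+12 (offset 12h)
Difference: 12 - (10) = 2 hours
Calculation: 17 + (2) = 19
Result: 19:41

19:41


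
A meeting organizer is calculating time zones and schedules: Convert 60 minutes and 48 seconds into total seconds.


Minutes: 60
Seconds: 48
Convert minutes to seconds: 60 x 60 = 3600
Add remaining seconds: 3600 + 48 = 3648

3648


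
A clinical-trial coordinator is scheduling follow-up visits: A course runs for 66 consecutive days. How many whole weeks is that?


Total days: 66
Days per week: 7
Division: 66 / 7 = 9 remainder 3
Complete weeks: 9
Remaining days: 3

9


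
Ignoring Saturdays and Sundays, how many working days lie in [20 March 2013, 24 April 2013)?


Start: 2013-03-20 (Wednesday)
End (exclusive): 2013-04-24 (Wednesday)
Total calendar days: 35
Full weeks: 35 // 7 = 5 -> 25 weekdays
Remaining 0 days starting on Wednesday:
Total business days: 25 + 0 = 25

25


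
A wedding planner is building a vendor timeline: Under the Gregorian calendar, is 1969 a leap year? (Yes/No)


Year: 1969
Divisible by 4? 1969 / 4 = 492.25 -> No
Not divisible by 4, so NOT a leap year

No


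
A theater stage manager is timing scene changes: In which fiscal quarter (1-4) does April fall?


Month: April (month 4)
Q1: January-March (months 1-3)
Q2: April-June (months 4-6)
Q3: July-September (months 7-9)
Q4: October-December (months 10-12)
Month 4 falls in Q2

2


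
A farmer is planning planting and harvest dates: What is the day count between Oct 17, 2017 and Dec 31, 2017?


Start date: 2017-10-17
End date: 2017-12-31
Oct 2017: +15 days
Nov 2017: +30 days
Dec 2017: +30 days
Total: 75 days

75


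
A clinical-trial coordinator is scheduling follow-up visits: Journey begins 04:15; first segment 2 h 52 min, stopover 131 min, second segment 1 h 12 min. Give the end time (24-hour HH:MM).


Depart: 04:15
Leg 1: +172 min -> 07:07
Layover: +131 min -> 09:18
Leg 2: +72 min -> 10:30
Total travel: 375 minutes = 6h 15m
Arrival: 10:30

10:30


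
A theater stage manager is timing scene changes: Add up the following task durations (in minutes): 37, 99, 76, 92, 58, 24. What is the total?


Durations: 37, 99, 76, 92, 58, 24
Running sum: 37
+ 99 = 136
+ 76 = 212
+ 92 = 304
+ 58 = 362
+ 24 = 386
Total duration: 386 minutes
That is 6 hours and 26 minutes

386


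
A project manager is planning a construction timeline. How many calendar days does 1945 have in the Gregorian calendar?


Year: 1945
Check leap year rules:
Divisible by 4? No
1945 is not a leap year
Days: 365

365


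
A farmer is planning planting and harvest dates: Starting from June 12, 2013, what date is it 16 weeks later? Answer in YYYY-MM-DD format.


Start: 2013-06-12
Weeks to add: 16
Convert to days: 16 x 7 = 112 days
Add 112 days to 2013-06-12
Result: 2013-10-02

2013-10-02


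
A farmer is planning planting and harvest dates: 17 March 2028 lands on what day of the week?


Date: 2028-03-17
January 1, 2028 is a Saturday
Day of year: 77
Offset from Jan 1: 76 days
76 mod 7 = 6
Result: Friday

Friday


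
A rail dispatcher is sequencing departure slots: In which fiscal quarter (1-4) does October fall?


Month: October (month 10)
Q1: January-March (months 1-3)
Q2: April-June (months 4-6)
Q3: July-September (months 7-9)
Q4: October-December (months 10-12)
Month 10 falls in Q4

4


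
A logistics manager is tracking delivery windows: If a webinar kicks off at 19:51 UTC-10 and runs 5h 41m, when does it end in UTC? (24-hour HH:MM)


Start: 19:51 in UTC-10
Step 1 - add duration:
  minutes: 51 + 41 = 92 (carry 1h)
  hours: 19 + 5 + 1 = 25
  end in UTC-10: 01:32
Step 2 - convert UTC-10 -> UTC:
  offset difference: 0 - (-10) = 10 hours
  1 + (10) = 11 -> mod 24 = 11
Result: 11:32 in UTC

11:32


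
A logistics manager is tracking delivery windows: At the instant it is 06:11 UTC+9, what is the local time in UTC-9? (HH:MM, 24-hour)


Local time: 06:11 at UTC+9 (offset 9h)
Target zone: UTC-9 (offset -9h)
Difference: -9 - (9) = -18 hours
Calculation: 6 + (-18) = -12
Wraparound: (-12) mod 24 = 12
Result: 12:11

12:11


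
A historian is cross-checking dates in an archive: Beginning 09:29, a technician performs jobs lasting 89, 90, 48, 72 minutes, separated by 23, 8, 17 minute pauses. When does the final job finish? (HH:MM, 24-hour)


Start: 09:29 = 569 min from midnight
  after task 1 (89 min): 10:58
  after break (23 min): 11:21
  after task 2 (90 min): 12:51
  after break (8 min): 12:59
  after task 3 (48 min): 13:47
  after break (17 min): 14:04
  after task 4 (72 min): 15:16
Total elapsed: 347 minutes
End time: 15:16

15:16


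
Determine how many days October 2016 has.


Month: October
Year: 2016
October is a 31-day month
Total: 31 days

31


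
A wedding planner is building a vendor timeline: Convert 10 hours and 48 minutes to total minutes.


Hours: 10
Extra minutes: 48
Minutes per hour: 60
Hours to minutes: 10 x 60 = 600
Total: 600 + 48 = 648

648


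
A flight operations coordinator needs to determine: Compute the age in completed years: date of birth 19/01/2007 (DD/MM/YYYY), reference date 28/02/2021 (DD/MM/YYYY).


Birth: 2007-01-19
Reference: 2021-02-28
Year difference: 2021 - 2007 = 14
Has birthday (01-19) occurred by 02-28? Yes
Age in full years: 14

14


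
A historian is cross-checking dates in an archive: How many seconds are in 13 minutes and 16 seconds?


Minutes: 13
Seconds: 16
Convert minutes to seconds: 13 x 60 = 780
Add remaining seconds: 780 + 16 = 796

796


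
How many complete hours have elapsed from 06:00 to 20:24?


Start: 06:00
End: 20:24
Hour difference: 20 - 6 = 14 hours
Minute difference: 24 - 0 = 24 minutes
Total minutes: 864
Complete hours: 864 / 60 = 14 (remainder 24)

14


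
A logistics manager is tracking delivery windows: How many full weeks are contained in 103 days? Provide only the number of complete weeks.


Total days: 103
Days per week: 7
Division: 103 / 7 = 14 remainder 5
Complete weeks: 14
Remaining days: 5

14


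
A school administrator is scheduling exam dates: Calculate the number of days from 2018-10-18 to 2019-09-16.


Start date: 2018-10-18
End date: 2019-09-16
Oct 2018: +14 days
Nov 2018: +30 days
Dec 2018: +31 days
... (9 more months)
Total: 333 days

333


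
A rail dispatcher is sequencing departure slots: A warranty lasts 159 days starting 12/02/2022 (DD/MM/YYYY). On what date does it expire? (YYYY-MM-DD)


Start: 2022-02-12
Adding 159 days
Days remaining in February: 16
After February: 143 days still to add
March 2022: 31 days, 112 remaining
April 2022: 30 days, 82 remaining
May 2022: 31 days, 51 remaining
June 2022: 30 days, 21 remaining
Result: 2022-07-21

2022-07-21


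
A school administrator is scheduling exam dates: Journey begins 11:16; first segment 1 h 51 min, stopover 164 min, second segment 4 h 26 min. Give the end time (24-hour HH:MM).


Depart: 11:16
Leg 1: +111 min -> 13:07
Layover: +164 min -> 15:51
Leg 2: +266 min -> 20:17
Total travel: 541 minutes = 9h 1m
Arrival: 20:17

20:17


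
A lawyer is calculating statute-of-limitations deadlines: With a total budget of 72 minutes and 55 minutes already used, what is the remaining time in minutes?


Total budget: 72 minutes
Time used: 55 minutes
Remaining: 72 - 55 = 17 minutes
Percent used: 76.4%
Percent remaining: 23.6%

17


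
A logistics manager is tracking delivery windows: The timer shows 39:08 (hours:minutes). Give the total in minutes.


Hours: 39
Minutes: 8
Convert hours to minutes: 39 x 60 = 2340
Add remaining minutes: 2340 + 8 = 2348

2348


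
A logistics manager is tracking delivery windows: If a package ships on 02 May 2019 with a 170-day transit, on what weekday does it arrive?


Start: 2019-05-02 (Thursday)
Step 1 - find target date: add 170 days
  2019-05-02 + 170 days = 2019-10-19
Step 2 - day of week:
  170 mod 7 = 2
  Thursday + 2 days -> Saturday
Result: Saturday (2019-10-19)

Saturday


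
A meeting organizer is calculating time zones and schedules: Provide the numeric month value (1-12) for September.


Calendar month order:
8. August
9. September <--
10. October
September is month number 9

9


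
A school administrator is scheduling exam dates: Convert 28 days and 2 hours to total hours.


Days: 28
Extra hours: 2
Hours per day: 24
Days to hours: 28 x 24 = 672
Total: 672 + 2 = 674

674


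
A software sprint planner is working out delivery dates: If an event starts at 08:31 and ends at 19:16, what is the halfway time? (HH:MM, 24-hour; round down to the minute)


Start time: 08:31 = 511 minutes from midnight
End time: 19:16 = 1156 minutes from midnight
Sum: 511 + 1156 = 1667
Midpoint: 1667 / 2 = 833 minutes
Convert: 833 / 60 = 13 hours, 53 minutes
Result: 13:53

13:53


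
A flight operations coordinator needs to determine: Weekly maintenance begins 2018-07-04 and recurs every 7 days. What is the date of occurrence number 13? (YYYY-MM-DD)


First occurrence: 2018-07-04 (occurrence 1)
Each occurrence is 7 days after the previous.
Occurrence 13 is 12 weeks after the first.
12 weeks = 84 days
2018-07-04 + 84 days = 2018-09-26

2018-09-26


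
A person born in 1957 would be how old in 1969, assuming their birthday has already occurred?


Birth year: 1957
Current year: 1969
Age = current year - birth year
Age = 1969 - 1957 = 12

12


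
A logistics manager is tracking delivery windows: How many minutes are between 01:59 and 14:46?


Start time: 01:59 = 119 minutes from midnight
End time: 14:46 = 886 minutes from midnight
Difference: 886 - 119 = 767 minutes
That is 12 hours and 47 minutes

767


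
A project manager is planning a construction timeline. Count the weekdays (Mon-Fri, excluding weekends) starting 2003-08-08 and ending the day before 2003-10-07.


Start: 2003-08-08 (Friday)
End (exclusive): 2003-10-07 (Tuesday)
Total calendar days: 60
Full weeks: 60 // 7 = 8 -> 40 weekdays
Remaining 4 days starting on Friday:
  Fri(w), Sat(-), Sun(-), Mon(w) -> 2 weekdays
Total business days: 40 + 2 = 42

42


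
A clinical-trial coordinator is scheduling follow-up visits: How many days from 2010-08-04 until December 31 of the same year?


Start: August 04, 2010
End: December 31, 2010
Days left in August: 27
September: 30
October: 31
November: 30
December: 31
Sum of remaining months: 122
Total: 27 + 122 = 149

149


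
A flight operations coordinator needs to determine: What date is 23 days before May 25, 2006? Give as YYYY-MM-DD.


Start: 2006-05-25
Subtracting 23 days
Days already passed in May: 25
Result: 2006-05-02

2006-05-02


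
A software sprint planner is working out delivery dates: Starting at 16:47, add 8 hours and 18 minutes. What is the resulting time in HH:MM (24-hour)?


Start time: 16:47
Adding: 8 hours 18 minutes
Minutes: 47 + 18 = 65
Minute overflow: 65 >= 60, so carry 1 hour, minutes = 5
Hours: 16 + 8 + 1 = 25
Hour wraparound: 25 mod 24 = 1
Result: 01:05

01:05


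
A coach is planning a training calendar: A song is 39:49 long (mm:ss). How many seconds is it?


Minutes: 39
Extra seconds: 49
Seconds per minute: 60
Minutes to seconds: 39 x 60 = 2340
Total: 2340 + 49 = 2389

2389


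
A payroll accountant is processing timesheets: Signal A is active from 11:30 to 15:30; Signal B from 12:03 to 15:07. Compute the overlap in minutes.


Interval A: [690, 930] minutes from midnight
Interval B: [723, 907] minutes from midnight
Overlap start = max(690, 723) = 723
Overlap end = min(930, 907) = 907
Overlap = 907 - 723 = 184 minutes

184


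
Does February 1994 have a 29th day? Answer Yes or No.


Year: 1994
Divisible by 4? 1994 / 4 = 498.5 -> No
Not divisible by 4, so NOT a leap year

No


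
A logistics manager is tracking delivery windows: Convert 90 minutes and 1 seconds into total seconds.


Minutes: 90
Seconds: 1
Convert minutes to seconds: 90 x 60 = 5400
Add remaining seconds: 5400 + 1 = 5401

5401


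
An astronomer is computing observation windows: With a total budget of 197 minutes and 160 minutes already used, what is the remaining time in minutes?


Total budget: 197 minutes
Time used: 160 minutes
Remaining: 197 - 160 = 37 minutes
Percent used: 81.2%
Percent remaining: 18.8%

37


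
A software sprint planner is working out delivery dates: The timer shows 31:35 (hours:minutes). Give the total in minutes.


Hours: 31
Minutes: 35
Convert hours to minutes: 31 x 60 = 1860
Add remaining minutes: 1860 + 35 = 1895

1895


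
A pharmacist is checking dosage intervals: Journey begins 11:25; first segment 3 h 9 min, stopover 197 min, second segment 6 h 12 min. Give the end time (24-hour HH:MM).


Depart: 11:25
Leg 1: +189 min -> 14:34
Layover: +197 min -> 17:51
Leg 2: +372 min -> 00:03
Total travel: 758 minutes = 12h 38m
Arrival: 00:03

00:03


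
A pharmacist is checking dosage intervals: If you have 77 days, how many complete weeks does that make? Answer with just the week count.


Total days: 77
Days per week: 7
Division: 77 / 7 = 11 remainder 0
Complete weeks: 11
Remaining days: 0

11


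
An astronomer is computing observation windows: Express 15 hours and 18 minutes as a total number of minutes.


Hours: 15
Extra minutes: 18
Minutes per hour: 60
Hours to minutes: 15 x 60 = 900
Total: 900 + 18 = 918

918


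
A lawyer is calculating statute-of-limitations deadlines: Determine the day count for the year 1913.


Year: 1913
Check leap year rules:
Divisible by 4? No
1913 is not a leap year
Days: 365

365


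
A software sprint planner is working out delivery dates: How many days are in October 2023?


Month: October
Year: 2023
October is a 31-day month
Total: 31 days

31


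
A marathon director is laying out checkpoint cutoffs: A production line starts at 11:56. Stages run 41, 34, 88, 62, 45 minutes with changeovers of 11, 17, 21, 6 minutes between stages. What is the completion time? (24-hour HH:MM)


Start: 11:56 = 716 min from midnight
  after task 1 (41 min): 12:37
  after break (11 min): 12:48
  after task 2 (34 min): 13:22
  after break (17 min): 13:39
  after task 3 (88 min): 15:07
  after break (21 min): 15:28
  after task 4 (62 min): 16:30
  after break (6 min): 16:36
  after task 5 (45 min): 17:21
Total elapsed: 325 minutes
End time: 17:21

17:21


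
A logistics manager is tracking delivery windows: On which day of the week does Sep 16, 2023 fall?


Date: 2023-09-16
January 1, 2023 is a Sunday
Day of year: 259
Offset from Jan 1: 258 days
258 mod 7 = 6
Result: Saturday

Saturday


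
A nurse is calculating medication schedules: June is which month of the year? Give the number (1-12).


Calendar month order:
5. May
6. June <--
7. July
June is month number 6

6


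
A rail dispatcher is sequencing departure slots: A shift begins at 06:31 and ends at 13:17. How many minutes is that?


Start time: 06:31 = 391 minutes from midnight
End time: 13:17 = 797 minutes from midnight
Difference: 797 - 391 = 406 minutes
That is 6 hours and 46 minutes

406


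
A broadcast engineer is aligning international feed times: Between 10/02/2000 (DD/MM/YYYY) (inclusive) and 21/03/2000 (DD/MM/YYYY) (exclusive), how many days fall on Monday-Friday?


Start: 2000-02-10 (Thursday)
End (exclusive): 2000-03-21 (Tuesday)
Total calendar days: 40
Full weeks: 40 // 7 = 5 -> 25 weekdays
Remaining 5 days starting on Thursday:
  Thu(w), Fri(w), Sat(-), Sun(-), Mon(w) -> 3 weekdays
Total business days: 25 + 3 = 28

28


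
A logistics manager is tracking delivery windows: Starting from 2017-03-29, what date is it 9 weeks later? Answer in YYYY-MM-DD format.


Start: 2017-03-29
Weeks to add: 9
Convert to days: 9 x 7 = 63 days
Add 63 days to 2017-03-29
Result: 2017-05-31

2017-05-31


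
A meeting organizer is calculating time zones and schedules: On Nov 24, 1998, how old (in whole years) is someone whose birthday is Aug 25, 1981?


Birth: 1981-08-25
Reference: 1998-11-24
Year difference: 1998 - 1981 = 17
Has birthday (08-25) occurred by 11-24? Yes
Age in full years: 17

17


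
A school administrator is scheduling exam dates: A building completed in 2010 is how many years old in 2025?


Birth year: 2010
Current year: 2025
Age = current year - birth year
Age = 2025 - 2010 = 15

15


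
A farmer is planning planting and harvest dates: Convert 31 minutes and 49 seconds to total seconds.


Minutes: 31
Extra seconds: 49
Seconds per minute: 60
Minutes to seconds: 31 x 60 = 1860
Total: 1860 + 49 = 1909

1909


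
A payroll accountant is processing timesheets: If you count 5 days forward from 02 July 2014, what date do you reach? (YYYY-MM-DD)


Start: 2014-07-02
Adding 5 days
Days remaining in July: 29
Result: 2014-07-07

2014-07-07


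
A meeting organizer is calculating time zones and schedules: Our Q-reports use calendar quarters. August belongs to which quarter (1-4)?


Month: August (month 8)
Q1: January-March (months 1-3)
Q2: April-June (months 4-6)
Q3: July-September (months 7-9)
Q4: October-December (months 10-12)
Month 8 falls in Q3

3


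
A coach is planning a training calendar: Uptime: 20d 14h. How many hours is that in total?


Days: 20
Extra hours: 14
Hours per day: 24
Days to hours: 20 x 24 = 480
Total: 480 + 14 = 494

494


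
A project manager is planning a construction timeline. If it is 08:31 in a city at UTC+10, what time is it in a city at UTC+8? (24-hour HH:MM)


Local time: 08:31 at UTC+10 (offset 10h)
Target zone: UTC+8 (offset 8h)
Difference: 8 - (10) = -2 hours
Calculation: 8 + (-2) = 6
Result: 06:31

06:31


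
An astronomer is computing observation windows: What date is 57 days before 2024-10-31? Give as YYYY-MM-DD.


Start: 2024-10-31
Subtracting 57 days
Days already passed in October: 31
After going back through October: 26 more days to subtract
September 2024 has 30 days, need 26
Result: 2024-09-04

2024-09-04


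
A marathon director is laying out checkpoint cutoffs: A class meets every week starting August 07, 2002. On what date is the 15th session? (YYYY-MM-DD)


First occurrence: 2002-08-07 (occurrence 1)
Each occurrence is 7 days after the previous.
Occurrence 15 is 14 weeks after the first.
14 weeks = 98 days
2002-08-07 + 98 days = 2002-11-13

2002-11-13


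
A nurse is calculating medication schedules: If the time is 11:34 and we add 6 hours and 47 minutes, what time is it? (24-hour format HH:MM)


Start time: 11:34
Adding: 6 hours 47 minutes
Minutes: 34 + 47 = 81
Minute overflow: 81 >= 60, so carry 1 hour, minutes = 21
Hours: 11 + 6 + 1 = 18
Result: 18:21

18:21


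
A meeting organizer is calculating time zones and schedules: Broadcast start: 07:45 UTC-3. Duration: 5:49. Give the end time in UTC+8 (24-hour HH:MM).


Start: 07:45 in UTC-3
Step 1 - add duration:
  minutes: 45 + 49 = 94 (carry 1h)
  hours: 7 + 5 + 1 = 13
  end in UTC-3: 13:34
Step 2 - convert UTC-3 -> UTC+8:
  offset difference: 8 - (-3) = 11 hours
  13 + (11) = 24 -> mod 24 = 0
Result: 00:34 in UTC+8

00:34


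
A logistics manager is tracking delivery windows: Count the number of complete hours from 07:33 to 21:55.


Start: 07:33
End: 21:55
Hour difference: 21 - 7 = 14 hours
Minute difference: 55 - 33 = 22 minutes
Total minutes: 862
Complete hours: 862 / 60 = 14 (remainder 22)

14


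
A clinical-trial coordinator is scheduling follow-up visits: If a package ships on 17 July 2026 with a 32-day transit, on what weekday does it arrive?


Start: 2026-07-17 (Friday)
Step 1 - find target date: add 32 days
  2026-07-17 + 32 days = 2026-08-18
Step 2 - day of week:
  32 mod 7 = 4
  Friday + 4 days -> Tuesday
Result: Tuesday (2026-08-18)

Tuesday


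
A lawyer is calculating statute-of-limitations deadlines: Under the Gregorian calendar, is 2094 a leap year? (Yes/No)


Year: 2094
Divisible by 4? 2094 / 4 = 523.5 -> No
Not divisible by 4, so NOT a leap year

No


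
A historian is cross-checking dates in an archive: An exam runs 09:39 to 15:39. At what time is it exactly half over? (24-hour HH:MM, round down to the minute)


Start time: 09:39 = 579 minutes from midnight
End time: 15:39 = 939 minutes from midnight
Sum: 579 + 939 = 1518
Midpoint: 1518 / 2 = 759 minutes
Convert: 759 / 60 = 12 hours, 39 minutes
Result: 12:39

12:39


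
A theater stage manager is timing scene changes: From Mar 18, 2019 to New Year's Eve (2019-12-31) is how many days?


Start: March 18, 2019
End: December 31, 2019
Days left in March: 13
April: 30
May: 31
June: 30
July: 31
... plus remaining months
Sum of remaining months: 275
Total: 13 + 275 = 288

288


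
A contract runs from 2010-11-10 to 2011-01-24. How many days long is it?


Start date: 2010-11-10
End date: 2011-01-24
Nov 2010: +21 days
Dec 2010: +31 days
Jan 2011: +23 days
Total: 75 days

75


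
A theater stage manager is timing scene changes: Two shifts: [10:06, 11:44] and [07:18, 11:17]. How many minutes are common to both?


Interval A: [606, 704] minutes from midnight
Interval B: [438, 677] minutes from midnight
Overlap start = max(606, 438) = 606
Overlap end = min(704, 677) = 677
Overlap = 677 - 606 = 71 minutes

71


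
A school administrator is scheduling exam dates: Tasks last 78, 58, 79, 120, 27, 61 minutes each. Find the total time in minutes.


Durations: 78, 58, 79, 120, 27, 61
Running sum: 78
+ 58 = 136
+ 79 = 215
+ 120 = 335
+ 27 = 362
+ 61 = 423
Total duration: 423 minutes
That is 7 hours and 3 minutes

423


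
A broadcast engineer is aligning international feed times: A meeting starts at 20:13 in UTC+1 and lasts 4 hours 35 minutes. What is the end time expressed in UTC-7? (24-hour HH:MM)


Start: 20:13 in UTC+1
Step 1 - add duration:
  minutes: 13 + 35 = 48
  hours: 20 + 4 + 0 = 24
  end in UTC+1: 00:48
Step 2 - convert UTC+1 -> UTC-7:
  offset difference: -7 - (1) = -8 hours
  0 + (-8) = -8 -> mod 24 = 16
Result: 16:48 in UTC-7

16:48


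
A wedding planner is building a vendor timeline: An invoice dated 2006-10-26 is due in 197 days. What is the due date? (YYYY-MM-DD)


Start: 2006-10-26
Adding 197 days
Days remaining in October: 5
After October: 192 days still to add
November 2006: 30 days, 162 remaining
December 2006: 31 days, 131 remaining
January 2007: 31 days, 100 remaining
February 2007: 28 days, 72 remaining
Result: 2007-05-11

2007-05-11


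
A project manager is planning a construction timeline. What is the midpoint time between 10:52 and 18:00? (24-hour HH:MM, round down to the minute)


Start time: 10:52 = 652 minutes from midnight
End time: 18:00 = 1080 minutes from midnight
Sum: 652 + 1080 = 1732
Midpoint: 1732 / 2 = 866 minutes
Convert: 866 / 60 = 14 hours, 26 minutes
Result: 14:26

14:26


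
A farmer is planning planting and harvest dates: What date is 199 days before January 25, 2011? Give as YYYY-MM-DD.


Start: 2011-01-25
Subtracting 199 days
Days already passed in January: 25
After going back through January: 174 more days to subtract
December 2010: 31 days, 143 remaining
November 2010: 30 days, 113 remaining
October 2010: 31 days, 82 remaining
September 2010: 30 days, 52 remaining
Result: 2010-07-10

2010-07-10


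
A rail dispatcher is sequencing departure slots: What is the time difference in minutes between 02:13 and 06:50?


Start time: 02:13 = 133 minutes from midnight
End time: 06:50 = 410 minutes from midnight
Difference: 410 - 133 = 277 minutes
That is 4 hours and 37 minutes

277


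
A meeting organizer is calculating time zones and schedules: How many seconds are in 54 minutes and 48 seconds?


Minutes: 54
Seconds: 48
Convert minutes to seconds: 54 x 60 = 3240
Add remaining seconds: 3240 + 48 = 3288

3288


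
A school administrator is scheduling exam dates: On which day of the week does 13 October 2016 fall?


Date: 2016-10-13
January 1, 2016 is a Friday
Day of year: 287
Offset from Jan 1: 286 days
286 mod 7 = 6
Result: Thursday

Thursday


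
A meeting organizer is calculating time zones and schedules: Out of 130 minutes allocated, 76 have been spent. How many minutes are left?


Total budget: 130 minutes
Time used: 76 minutes
Remaining: 130 - 76 = 54 minutes
Percent used: 58.5%
Percent remaining: 41.5%

54


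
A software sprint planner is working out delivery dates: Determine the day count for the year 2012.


Year: 2012
Check leap year rules:
Divisible by 4? Yes
Divisible by 100? No
2012 is a leap year
Days: 366

366


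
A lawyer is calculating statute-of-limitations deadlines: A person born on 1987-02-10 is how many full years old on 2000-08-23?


Birth: 1987-02-10
Reference: 2000-08-23
Year difference: 2000 - 1987 = 13
Has birthday (02-10) occurred by 08-23? Yes
Age in full years: 13

13


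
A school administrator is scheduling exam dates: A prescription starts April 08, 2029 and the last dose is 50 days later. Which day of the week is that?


Start: 2029-04-08 (Sunday)
Step 1 - find target date: add 50 days
  2029-04-08 + 50 days = 2029-05-28
Step 2 - day of week:
  50 mod 7 = 1
  Sunday + 1 days -> Monday
Result: Monday (2029-05-28)

Monday


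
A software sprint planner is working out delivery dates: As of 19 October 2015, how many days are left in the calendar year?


Start: October 19, 2015
End: December 31, 2015
Days left in October: 12
November: 30
December: 31
Sum of remaining months: 61
Total: 12 + 61 = 73

73


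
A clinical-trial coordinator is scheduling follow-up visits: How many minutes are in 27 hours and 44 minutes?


Hours: 27
Minutes: 44
Convert hours to minutes: 27 x 60 = 1620
Add remaining minutes: 1620 + 44 = 1664

1664


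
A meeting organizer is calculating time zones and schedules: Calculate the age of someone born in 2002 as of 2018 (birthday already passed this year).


Birth year: 2002
Current year: 2018
Age = current year - birth year
Age = 2018 - 2002 = 16

16


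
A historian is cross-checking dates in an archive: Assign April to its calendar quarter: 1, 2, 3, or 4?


Month: April (month 4)
Q1: January-March (months 1-3)
Q2: April-June (months 4-6)
Q3: July-September (months 7-9)
Q4: October-December (months 10-12)
Month 4 falls in Q2

2


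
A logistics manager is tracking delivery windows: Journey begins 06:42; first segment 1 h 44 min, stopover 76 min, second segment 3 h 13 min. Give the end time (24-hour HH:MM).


Depart: 06:42
Leg 1: +104 min -> 08:26
Layover: +76 min -> 09:42
Leg 2: +193 min -> 12:55
Total travel: 373 minutes = 6h 13m
Arrival: 12:55

12:55


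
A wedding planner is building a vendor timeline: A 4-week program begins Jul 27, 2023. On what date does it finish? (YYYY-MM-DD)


Start: 2023-07-27
Weeks to add: 4
Convert to days: 4 x 7 = 28 days
Add 28 days to 2023-07-27
Result: 2023-08-24

2023-08-24


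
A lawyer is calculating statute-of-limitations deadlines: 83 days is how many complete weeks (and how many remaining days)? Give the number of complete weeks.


Total days: 83
Days per week: 7
Division: 83 / 7 = 11 remainder 6
Complete weeks: 11
Remaining days: 6

11


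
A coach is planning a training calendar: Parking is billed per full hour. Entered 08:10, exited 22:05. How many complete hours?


Start: 08:10
End: 22:05
Hour difference: 22 - 8 = 14 hours
Minute difference: 5 - 10 = -5 minutes
Total minutes: 835
Complete hours: 835 / 60 = 13 (remainder 55)

13


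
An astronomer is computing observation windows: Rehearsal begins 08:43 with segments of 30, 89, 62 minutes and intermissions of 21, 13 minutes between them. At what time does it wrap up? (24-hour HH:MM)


Start: 08:43 = 523 min from midnight
  after task 1 (30 min): 09:13
  after break (21 min): 09:34
  after task 2 (89 min): 11:03
  after break (13 min): 11:16
  after task 3 (62 min): 12:18
Total elapsed: 215 minutes
End time: 12:18

12:18


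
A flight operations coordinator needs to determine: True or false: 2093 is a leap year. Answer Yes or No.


Year: 2093
Divisible by 4? 2093 / 4 = 523.25 -> No
Not divisible by 4, so NOT a leap year

No


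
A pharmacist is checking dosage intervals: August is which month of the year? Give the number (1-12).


Calendar month order:
7. July
8. August <--
9. September
August is month number 8

8


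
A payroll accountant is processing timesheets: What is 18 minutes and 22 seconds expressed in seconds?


Minutes: 18
Extra seconds: 22
Seconds per minute: 60
Minutes to seconds: 18 x 60 = 1080
Total: 1080 + 22 = 1102

1102


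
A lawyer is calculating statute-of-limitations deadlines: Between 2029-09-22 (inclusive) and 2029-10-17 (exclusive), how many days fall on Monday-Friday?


Start: 2029-09-22 (Saturday)
End (exclusive): 2029-10-17 (Wednesday)
Total calendar days: 25
Full weeks: 25 // 7 = 3 -> 15 weekdays
Remaining 4 days starting on Saturday:
  Sat(-), Sun(-), Mon(w), Tue(w) -> 2 weekdays
Total business days: 15 + 2 = 17

17


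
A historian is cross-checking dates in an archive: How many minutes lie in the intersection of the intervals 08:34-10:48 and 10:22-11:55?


Interval A: [514, 648] minutes from midnight
Interval B: [622, 715] minutes from midnight
Overlap start = max(514, 622) = 622
Overlap end = min(648, 715) = 648
Overlap = 648 - 622 = 26 minutes

26


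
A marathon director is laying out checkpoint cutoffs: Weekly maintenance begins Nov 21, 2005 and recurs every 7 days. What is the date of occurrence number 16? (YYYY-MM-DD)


First occurrence: 2005-11-21 (occurrence 1)
Each occurrence is 7 days after the previous.
Occurrence 16 is 15 weeks after the first.
15 weeks = 105 days
2005-11-21 + 105 days = 2006-03-06

2006-03-06


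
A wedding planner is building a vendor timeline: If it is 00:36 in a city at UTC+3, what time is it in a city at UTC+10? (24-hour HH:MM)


Local time: 00:36 at UTC+3 (offset 3h)
Target zone: UTC+10 (offset 10h)
Difference: 10 - (3) = 7 hours
Calculation: 0 + (7) = 7
Result: 07:36

07:36


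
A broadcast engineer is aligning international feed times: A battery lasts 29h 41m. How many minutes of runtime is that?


Hours: 29
Extra minutes: 41
Minutes per hour: 60
Hours to minutes: 29 x 60 = 1740
Total: 1740 + 41 = 1781

1781


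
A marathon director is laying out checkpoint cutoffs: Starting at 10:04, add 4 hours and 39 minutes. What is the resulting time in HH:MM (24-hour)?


Start time: 10:04
Adding: 4 hours 39 minutes
Minutes: 4 + 39 = 43
Hours: 10 + 4 + 0 = 14
Result: 14:43

14:43


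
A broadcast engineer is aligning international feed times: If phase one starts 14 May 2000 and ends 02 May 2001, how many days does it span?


Start date: 2000-05-14
End date: 2001-05-02
May 2000: +18 days
Jun 2000: +30 days
Jul 2000: +31 days
... (10 more months)
Total: 353 days

353


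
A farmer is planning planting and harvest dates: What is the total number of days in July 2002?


Month: July
Year: 2002
July is a 31-day month
Total: 31 days

31


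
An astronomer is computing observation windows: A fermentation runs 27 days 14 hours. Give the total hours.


Days: 27
Extra hours: 14
Hours per day: 24
Days to hours: 27 x 24 = 648
Total: 648 + 14 = 662

662


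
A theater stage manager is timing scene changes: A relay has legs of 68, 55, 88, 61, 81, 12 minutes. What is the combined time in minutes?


Durations: 68, 55, 88, 61, 81, 12
Running sum: 68
+ 55 = 123
+ 88 = 211
+ 61 = 272
+ 81 = 353
+ 12 = 365
Total duration: 365 minutes
That is 6 hours and 5 minutes

365


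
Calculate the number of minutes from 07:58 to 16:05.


Start time: 07:58 = 478 minutes from midnight
End time: 16:05 = 965 minutes from midnight
Difference: 965 - 478 = 487 minutes
That is 8 hours and 7 minutes

487


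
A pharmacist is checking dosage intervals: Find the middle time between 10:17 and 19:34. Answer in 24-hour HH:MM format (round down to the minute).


Start time: 10:17 = 617 minutes from midnight
End time: 19:34 = 1174 minutes from midnight
Sum: 617 + 1174 = 1791
Midpoint: 1791 / 2 = 895 minutes
Convert: 895 / 60 = 14 hours, 55 minutes
Result: 14:55

14:55


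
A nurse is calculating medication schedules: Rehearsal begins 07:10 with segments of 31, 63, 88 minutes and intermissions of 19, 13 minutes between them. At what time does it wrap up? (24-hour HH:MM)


Start: 07:10 = 430 min from midnight
  after task 1 (31 min): 07:41
  after break (19 min): 08:00
  after task 2 (63 min): 09:03
  after break (13 min): 09:16
  after task 3 (88 min): 10:44
Total elapsed: 214 minutes
End time: 10:44

10:44


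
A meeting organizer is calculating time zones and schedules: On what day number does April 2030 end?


Month: April
Year: 2030
April is a 30-day month
Total: 30 days

30


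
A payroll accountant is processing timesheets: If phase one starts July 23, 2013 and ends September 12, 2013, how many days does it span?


Start date: 2013-07-23
End date: 2013-09-12
Jul 2013: +9 days
Aug 2013: +31 days
Sep 2013: +11 days
Total: 51 days

51


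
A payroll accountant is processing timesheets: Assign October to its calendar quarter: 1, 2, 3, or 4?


Month: October (month 10)
Q1: January-March (months 1-3)
Q2: April-June (months 4-6)
Q3: July-September (months 7-9)
Q4: October-December (months 10-12)
Month 10 falls in Q4

4


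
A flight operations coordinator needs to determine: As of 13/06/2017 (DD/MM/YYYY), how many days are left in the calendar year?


Start: June 13, 2017
End: December 31, 2017
Days left in June: 17
July: 31
August: 31
September: 30
October: 31
... plus remaining months
Sum of remaining months: 184
Total: 17 + 184 = 201

201


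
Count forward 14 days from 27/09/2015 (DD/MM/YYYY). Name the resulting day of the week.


Start: 2015-09-27 (Sunday)
Step 1 - find target date: add 14 days
  2015-09-27 + 14 days = 2015-10-11
Step 2 - day of week:
  14 mod 7 = 0
  Sunday + 0 days -> Sunday
Result: Sunday (2015-10-11)

Sunday


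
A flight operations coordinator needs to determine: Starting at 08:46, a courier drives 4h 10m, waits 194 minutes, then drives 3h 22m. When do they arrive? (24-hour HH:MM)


Depart: 08:46
Leg 1: +250 min -> 12:56
Layover: +194 min -> 16:10
Leg 2: +202 min -> 19:32
Total travel: 646 minutes = 10h 46m
Arrival: 19:32

19:32


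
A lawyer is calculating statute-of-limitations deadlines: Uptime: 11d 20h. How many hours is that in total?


Days: 11
Extra hours: 20
Hours per day: 24
Days to hours: 11 x 24 = 264
Total: 264 + 20 = 284

284


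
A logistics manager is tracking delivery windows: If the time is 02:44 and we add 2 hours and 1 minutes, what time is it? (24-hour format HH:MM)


Start time: 02:44
Adding: 2 hours 1 minutes
Minutes: 44 + 1 = 45
Hours: 2 + 2 + 0 = 4
Result: 04:45

04:45


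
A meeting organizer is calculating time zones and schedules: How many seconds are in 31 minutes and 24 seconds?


Minutes: 31
Extra seconds: 24
Seconds per minute: 60
Minutes to seconds: 31 x 60 = 1860
Total: 1860 + 24 = 1884

1884


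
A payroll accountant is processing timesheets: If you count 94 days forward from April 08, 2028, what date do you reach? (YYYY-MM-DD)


Start: 2028-04-08
Adding 94 days
Days remaining in April: 22
After April: 72 days still to add
May 2028: 31 days, 41 remaining
June 2028: 30 days, 11 remaining
July 2028 has 31 days, need 11
Result: 2028-07-11

2028-07-11


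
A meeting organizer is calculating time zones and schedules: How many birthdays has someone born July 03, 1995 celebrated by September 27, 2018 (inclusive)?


Birth: 1995-07-03
Reference: 2018-09-27
Year difference: 2018 - 1995 = 23
Has birthday (07-03) occurred by 09-27? Yes
Age in full years: 23

23


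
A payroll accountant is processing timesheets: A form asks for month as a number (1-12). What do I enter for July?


Calendar month order:
6. June
7. July <--
8. August
July is month number 7

7


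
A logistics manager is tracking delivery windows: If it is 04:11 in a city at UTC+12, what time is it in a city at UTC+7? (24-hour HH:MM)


Local time: 04:11 at UTC+12 (offset 12h)
Target zone: UTC+7 (offset 7h)
Difference: 7 - (12) = -5 hours
Calculation: 4 + (-5) = -1
Wraparound: (-1) mod 24 = 23
Result: 23:11

23:11


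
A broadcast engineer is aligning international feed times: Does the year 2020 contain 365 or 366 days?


Year: 2020
Check leap year rules:
Divisible by 4? Yes
Divisible by 100? No
2020 is a leap year
Days: 366

366
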